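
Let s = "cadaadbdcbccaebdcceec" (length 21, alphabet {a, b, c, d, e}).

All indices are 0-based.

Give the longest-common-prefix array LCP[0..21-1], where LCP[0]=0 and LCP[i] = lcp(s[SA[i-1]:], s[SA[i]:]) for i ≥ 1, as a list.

[0, 1, 2, 1, 0, 1, 3, 0, 1, 2, 1, 1, 2, 1, 0, 1, 1, 2, 0, 1, 1]

rank | idx | suffix
   0 |   3 | aadbdcbccaebdcceec
   1 |   1 | adaadbdcbccaebdcceec
   2 |   4 | adbdcbccaebdcceec
   3 |  12 | aebdcceec
   4 |   9 | bccaebdcceec
   5 |   6 | bdcbccaebdcceec
   6 |  14 | bdcceec
   7 |  20 | c
   8 |   0 | cadaadbdcbccaebdcceec
   9 |  11 | caebdcceec
  10 |   8 | cbccaebdcceec
  11 |  10 | ccaebdcceec
  12 |  16 | cceec
  13 |  17 | ceec
  14 |   2 | daadbdcbccaebdcceec
  15 |   5 | dbdcbccaebdcceec
  16 |   7 | dcbccaebdcceec
  17 |  15 | dcceec
  18 |  13 | ebdcceec
  19 |  19 | ec
  20 |  18 | eec

SA = [3, 1, 4, 12, 9, 6, 14, 20, 0, 11, 8, 10, 16, 17, 2, 5, 7, 15, 13, 19, 18]
[i] adj suffixes → lcp
  [1] 3/1 → 1 ('a')
  [2] 1/4 → 2 ('ad')
  [3] 4/12 → 1 ('a')
  [4] 12/9 → 0 ('')
  [5] 9/6 → 1 ('b')
  [6] 6/14 → 3 ('bdc')
  [7] 14/20 → 0 ('')
  [8] 20/0 → 1 ('c')
  [9] 0/11 → 2 ('ca')
  [10] 11/8 → 1 ('c')
  [11] 8/10 → 1 ('c')
  [12] 10/16 → 2 ('cc')
  [13] 16/17 → 1 ('c')
  [14] 17/2 → 0 ('')
  [15] 2/5 → 1 ('d')
  [16] 5/7 → 1 ('d')
  [17] 7/15 → 2 ('dc')
  [18] 15/13 → 0 ('')
  [19] 13/19 → 1 ('e')
  [20] 19/18 → 1 ('e')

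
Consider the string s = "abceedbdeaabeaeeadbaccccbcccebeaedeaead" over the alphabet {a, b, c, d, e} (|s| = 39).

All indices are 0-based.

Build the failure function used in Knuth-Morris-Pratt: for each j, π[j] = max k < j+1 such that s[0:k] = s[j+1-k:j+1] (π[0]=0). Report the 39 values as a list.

π[0] = 0
j=1 s[j]='b': π[1]=0 (border '')
j=2 s[j]='c': π[2]=0 (border '')
j=3 s[j]='e': π[3]=0 (border '')
j=4 s[j]='e': π[4]=0 (border '')
j=5 s[j]='d': π[5]=0 (border '')
j=6 s[j]='b': π[6]=0 (border '')
j=7 s[j]='d': π[7]=0 (border '')
j=8 s[j]='e': π[8]=0 (border '')
j=9 s[j]='a': π[9]=1 (border 'a')
j=10 s[j]='a': k: 1→0; π[10]=1 (border 'a')
j=11 s[j]='b': π[11]=2 (border 'ab')
j=12 s[j]='e': k: 2→0; π[12]=0 (border '')
j=13 s[j]='a': π[13]=1 (border 'a')
j=14 s[j]='e': k: 1→0; π[14]=0 (border '')
j=15 s[j]='e': π[15]=0 (border '')
j=16 s[j]='a': π[16]=1 (border 'a')
j=17 s[j]='d': k: 1→0; π[17]=0 (border '')
j=18 s[j]='b': π[18]=0 (border '')
j=19 s[j]='a': π[19]=1 (border 'a')
j=20 s[j]='c': k: 1→0; π[20]=0 (border '')
j=21 s[j]='c': π[21]=0 (border '')
j=22 s[j]='c': π[22]=0 (border '')
j=23 s[j]='c': π[23]=0 (border '')
j=24 s[j]='b': π[24]=0 (border '')
j=25 s[j]='c': π[25]=0 (border '')
j=26 s[j]='c': π[26]=0 (border '')
j=27 s[j]='c': π[27]=0 (border '')
j=28 s[j]='e': π[28]=0 (border '')
j=29 s[j]='b': π[29]=0 (border '')
j=30 s[j]='e': π[30]=0 (border '')
j=31 s[j]='a': π[31]=1 (border 'a')
j=32 s[j]='e': k: 1→0; π[32]=0 (border '')
j=33 s[j]='d': π[33]=0 (border '')
j=34 s[j]='e': π[34]=0 (border '')
j=35 s[j]='a': π[35]=1 (border 'a')
j=36 s[j]='e': k: 1→0; π[36]=0 (border '')
j=37 s[j]='a': π[37]=1 (border 'a')
j=38 s[j]='d': k: 1→0; π[38]=0 (border '')

[0, 0, 0, 0, 0, 0, 0, 0, 0, 1, 1, 2, 0, 1, 0, 0, 1, 0, 0, 1, 0, 0, 0, 0, 0, 0, 0, 0, 0, 0, 0, 1, 0, 0, 0, 1, 0, 1, 0]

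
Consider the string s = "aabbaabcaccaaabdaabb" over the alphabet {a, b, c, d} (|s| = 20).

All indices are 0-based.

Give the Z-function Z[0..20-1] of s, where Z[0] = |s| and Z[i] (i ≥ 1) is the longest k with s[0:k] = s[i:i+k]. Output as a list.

[20, 1, 0, 0, 3, 1, 0, 0, 1, 0, 0, 2, 3, 1, 0, 0, 4, 1, 0, 0]

Z[0]=20
i=1: i≥r, start 0; Z[1]=1 extend→box=[1,2)
i=2: i≥r, start 0; Z[2]=0
i=3: i≥r, start 0; Z[3]=0
i=4: i≥r, start 0; Z[4]=3 extend→box=[4,7)
i=5: min(r-i=2, Z[1]=1)=1; Z[5]=1
i=6: min(r-i=1, Z[2]=0)=0; Z[6]=0
i=7: i≥r, start 0; Z[7]=0
i=8: i≥r, start 0; Z[8]=1 extend→box=[8,9)
i=9: i≥r, start 0; Z[9]=0
i=10: i≥r, start 0; Z[10]=0
i=11: i≥r, start 0; Z[11]=2 extend→box=[11,13)
i=12: min(r-i=1, Z[1]=1)=1; Z[12]=3 extend→box=[12,15)
i=13: min(r-i=2, Z[1]=1)=1; Z[13]=1
i=14: min(r-i=1, Z[2]=0)=0; Z[14]=0
i=15: i≥r, start 0; Z[15]=0
i=16: i≥r, start 0; Z[16]=4 extend→box=[16,20)
i=17: min(r-i=3, Z[1]=1)=1; Z[17]=1
i=18: min(r-i=2, Z[2]=0)=0; Z[18]=0
i=19: min(r-i=1, Z[3]=0)=0; Z[19]=0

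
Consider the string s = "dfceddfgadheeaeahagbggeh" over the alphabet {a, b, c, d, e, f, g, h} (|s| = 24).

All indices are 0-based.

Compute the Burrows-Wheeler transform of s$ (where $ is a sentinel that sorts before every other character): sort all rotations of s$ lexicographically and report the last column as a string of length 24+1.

rank  rotation                   last
    0  $dfceddfgadheeaeahagbggeh  h
    1  adheeaeahagbggeh$dfceddfg  g
    2  aeahagbggeh$dfceddfgadhee  e
    3  agbggeh$dfceddfgadheeaeah  h
    4  ahagbggeh$dfceddfgadheeae  e
    5  bggeh$dfceddfgadheeaeahag  g
    6  ceddfgadheeaeahagbggeh$df  f
    7  ddfgadheeaeahagbggeh$dfce  e
    8  dfceddfgadheeaeahagbggeh$  $
    9  dfgadheeaeahagbggeh$dfced  d
   10  dheeaeahagbggeh$dfceddfga  a
   11  eaeahagbggeh$dfceddfgadhe  e
   12  eahagbggeh$dfceddfgadheea  a
   13  eddfgadheeaeahagbggeh$dfc  c
   14  eeaeahagbggeh$dfceddfgadh  h
   15  eh$dfceddfgadheeaeahagbgg  g
   16  fceddfgadheeaeahagbggeh$d  d
   17  fgadheeaeahagbggeh$dfcedd  d
   18  gadheeaeahagbggeh$dfceddf  f
   19  gbggeh$dfceddfgadheeaeaha  a
   20  geh$dfceddfgadheeaeahagbg  g
   21  ggeh$dfceddfgadheeaeahagb  b
   22  h$dfceddfgadheeaeahagbgge  e
   23  hagbggeh$dfceddfgadheeaea  a
   24  heeaeahagbggeh$dfceddfgad  d

hgehegfe$daeachgddfagbead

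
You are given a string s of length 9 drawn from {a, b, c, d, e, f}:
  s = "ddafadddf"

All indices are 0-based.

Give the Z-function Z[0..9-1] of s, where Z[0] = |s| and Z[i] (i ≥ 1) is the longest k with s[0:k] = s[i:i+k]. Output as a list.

Z[0]=9
i=1: outside box; Z[1]=1 grow→box=[1,2)
i=2: outside box; Z[2]=0
i=3: outside box; Z[3]=0
i=4: outside box; Z[4]=0
i=5: outside box; Z[5]=2 grow→box=[5,7)
i=6: min(r-i=1, Z[1]=1)=1; Z[6]=2 grow→box=[6,8)
i=7: min(r-i=1, Z[1]=1)=1; Z[7]=1
i=8: outside box; Z[8]=0

[9, 1, 0, 0, 0, 2, 2, 1, 0]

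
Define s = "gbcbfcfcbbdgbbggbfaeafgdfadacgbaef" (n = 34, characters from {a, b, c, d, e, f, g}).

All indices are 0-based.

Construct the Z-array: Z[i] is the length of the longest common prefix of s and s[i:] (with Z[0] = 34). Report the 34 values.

Z[0]=34
i=1: fresh scan; Z[1]=0
i=2: fresh scan; Z[2]=0
i=3: fresh scan; Z[3]=0
i=4: fresh scan; Z[4]=0
i=5: fresh scan; Z[5]=0
i=6: fresh scan; Z[6]=0
i=7: fresh scan; Z[7]=0
i=8: fresh scan; Z[8]=0
i=9: fresh scan; Z[9]=0
i=10: fresh scan; Z[10]=0
i=11: fresh scan; Z[11]=2 grow→box=[11,13)
i=12: min(r-i=1, Z[1]=0)=0; Z[12]=0
i=13: fresh scan; Z[13]=0
i=14: fresh scan; Z[14]=1 grow→box=[14,15)
i=15: fresh scan; Z[15]=2 grow→box=[15,17)
i=16: min(r-i=1, Z[1]=0)=0; Z[16]=0
i=17: fresh scan; Z[17]=0
i=18: fresh scan; Z[18]=0
i=19: fresh scan; Z[19]=0
i=20: fresh scan; Z[20]=0
i=21: fresh scan; Z[21]=0
i=22: fresh scan; Z[22]=1 grow→box=[22,23)
i=23: fresh scan; Z[23]=0
i=24: fresh scan; Z[24]=0
i=25: fresh scan; Z[25]=0
i=26: fresh scan; Z[26]=0
i=27: fresh scan; Z[27]=0
i=28: fresh scan; Z[28]=0
i=29: fresh scan; Z[29]=2 grow→box=[29,31)
i=30: min(r-i=1, Z[1]=0)=0; Z[30]=0
i=31: fresh scan; Z[31]=0
i=32: fresh scan; Z[32]=0
i=33: fresh scan; Z[33]=0

[34, 0, 0, 0, 0, 0, 0, 0, 0, 0, 0, 2, 0, 0, 1, 2, 0, 0, 0, 0, 0, 0, 1, 0, 0, 0, 0, 0, 0, 2, 0, 0, 0, 0]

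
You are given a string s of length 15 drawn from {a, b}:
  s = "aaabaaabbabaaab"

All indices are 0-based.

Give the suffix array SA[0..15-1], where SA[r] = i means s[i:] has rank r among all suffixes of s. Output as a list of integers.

[11, 0, 4, 12, 1, 5, 13, 9, 2, 6, 14, 10, 3, 8, 7]

rank | idx | suffix
   0 |  11 | aaab
   1 |   0 | aaabaaabbabaaab
   2 |   4 | aaabbabaaab
   3 |  12 | aab
   4 |   1 | aabaaabbabaaab
   5 |   5 | aabbabaaab
   6 |  13 | ab
   7 |   9 | abaaab
   8 |   2 | abaaabbabaaab
   9 |   6 | abbabaaab
  10 |  14 | b
  11 |  10 | baaab
  12 |   3 | baaabbabaaab
  13 |   8 | babaaab
  14 |   7 | bbabaaab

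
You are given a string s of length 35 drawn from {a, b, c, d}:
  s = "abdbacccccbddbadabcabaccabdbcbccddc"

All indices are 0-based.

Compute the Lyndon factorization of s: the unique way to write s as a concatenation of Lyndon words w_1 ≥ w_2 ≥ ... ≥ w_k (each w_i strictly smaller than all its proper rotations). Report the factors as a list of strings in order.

emit factor 1: 'abdbacccccbddbad' (i=0, period=16)
emit factor 2: 'abc' (i=16, period=3)
emit factor 3: 'abaccabdbcbccddc' (i=19, period=16)

["abdbacccccbddbad", "abc", "abaccabdbcbccddc"]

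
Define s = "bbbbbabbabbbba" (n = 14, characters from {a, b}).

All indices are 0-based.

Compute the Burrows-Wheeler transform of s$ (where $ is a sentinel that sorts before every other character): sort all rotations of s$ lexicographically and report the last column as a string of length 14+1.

abbbbbbbbabbab$

rank  rotation         last
    0  $bbbbbabbabbbba  a
    1  a$bbbbbabbabbbb  b
    2  abbabbbba$bbbbb  b
    3  abbbba$bbbbbabb  b
    4  ba$bbbbbabbabbb  b
    5  babbabbbba$bbbb  b
    6  babbbba$bbbbbab  b
    7  bba$bbbbbabbabb  b
    8  bbabbabbbba$bbb  b
    9  bbabbbba$bbbbba  a
   10  bbba$bbbbbabbab  b
   11  bbbabbabbbba$bb  b
   12  bbbba$bbbbbabba  a
   13  bbbbabbabbbba$b  b
   14  bbbbbabbabbbba$  $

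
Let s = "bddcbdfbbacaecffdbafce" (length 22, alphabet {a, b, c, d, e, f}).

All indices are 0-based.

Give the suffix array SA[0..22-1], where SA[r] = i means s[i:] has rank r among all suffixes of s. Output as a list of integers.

sorted suffixes:
  #0 SA[0]=9  'acaecffdbafce'
  #1 SA[1]=11  'aecffdbafce'
  #2 SA[2]=18  'afce'
  #3 SA[3]=8  'bacaecffdbafce'
  #4 SA[4]=17  'bafce'
  #5 SA[5]=7  'bbacaecffdbafce'
  #6 SA[6]=0  'bddcbdfbbacaecffdbafce'
  #7 SA[7]=4  'bdfbbacaecffdbafce'
  #8 SA[8]=10  'caecffdbafce'
  #9 SA[9]=3  'cbdfbbacaecffdbafce'
  #10 SA[10]=20  'ce'
  #11 SA[11]=13  'cffdbafce'
  #12 SA[12]=16  'dbafce'
  #13 SA[13]=2  'dcbdfbbacaecffdbafce'
  #14 SA[14]=1  'ddcbdfbbacaecffdbafce'
  #15 SA[15]=5  'dfbbacaecffdbafce'
  #16 SA[16]=21  'e'
  #17 SA[17]=12  'ecffdbafce'
  #18 SA[18]=6  'fbbacaecffdbafce'
  #19 SA[19]=19  'fce'
  #20 SA[20]=15  'fdbafce'
  #21 SA[21]=14  'ffdbafce'

[9, 11, 18, 8, 17, 7, 0, 4, 10, 3, 20, 13, 16, 2, 1, 5, 21, 12, 6, 19, 15, 14]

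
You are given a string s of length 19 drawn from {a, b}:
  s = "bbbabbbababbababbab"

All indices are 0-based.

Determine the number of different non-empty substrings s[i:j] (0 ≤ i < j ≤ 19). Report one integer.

121

sorted suffixes:
  #0 SA[0]=17  'ab'
  #1 SA[1]=12  'ababbab'
  #2 SA[2]=7  'ababbababbab'
  #3 SA[3]=14  'abbab'
  #4 SA[4]=9  'abbababbab'
  #5 SA[5]=3  'abbbababbababbab'
  #6 SA[6]=18  'b'
  #7 SA[7]=16  'bab'
  #8 SA[8]=11  'bababbab'
  #9 SA[9]=6  'bababbababbab'
  #10 SA[10]=13  'babbab'
  #11 SA[11]=8  'babbababbab'
  #12 SA[12]=2  'babbbababbababbab'
  #13 SA[13]=15  'bbab'
  #14 SA[14]=10  'bbababbab'
  #15 SA[15]=5  'bbababbababbab'
  #16 SA[16]=1  'bbabbbababbababbab'
  #17 SA[17]=4  'bbbababbababbab'
  #18 SA[18]=0  'bbbabbbababbababbab'

SA = [17, 12, 7, 14, 9, 3, 18, 16, 11, 6, 13, 8, 2, 15, 10, 5, 1, 4, 0]
[i] adj suffixes → lcp
  [1] 17/12 → 2 ('ab')
  [2] 12/7 → 7 ('ababbab')
  [3] 7/14 → 2 ('ab')
  [4] 14/9 → 5 ('abbab')
  [5] 9/3 → 3 ('abb')
  [6] 3/18 → 0 ('')
  [7] 18/16 → 1 ('b')
  [8] 16/11 → 3 ('bab')
  [9] 11/6 → 8 ('bababbab')
  [10] 6/13 → 3 ('bab')
  [11] 13/8 → 6 ('babbab')
  [12] 8/2 → 4 ('babb')
  [13] 2/15 → 1 ('b')
  [14] 15/10 → 4 ('bbab')
  [15] 10/5 → 9 ('bbababbab')
  [16] 5/1 → 4 ('bbab')
  [17] 1/4 → 2 ('bb')
  [18] 4/0 → 5 ('bbbab')

n(n+1)/2 = 19·20/2 = 190
Σ LCP = 0 + 2 + 7 + 2 + 5 + 3 + 0 + 1 + 3 + 8 + 3 + 6 + 4 + 1 + 4 + 9 + 4 + 2 + 5 = 69
distinct = 190 − 69 = 121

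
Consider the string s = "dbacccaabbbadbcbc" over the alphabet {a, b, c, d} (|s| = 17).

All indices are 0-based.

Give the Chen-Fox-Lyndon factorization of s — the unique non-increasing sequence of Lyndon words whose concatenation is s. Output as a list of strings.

["d", "b", "accc", "aabbbadbcbc"]

emit factor 1: 'd' (i=0, period=1)
emit factor 2: 'b' (i=1, period=1)
emit factor 3: 'accc' (i=2, period=4)
emit factor 4: 'aabbbadbcbc' (i=6, period=11)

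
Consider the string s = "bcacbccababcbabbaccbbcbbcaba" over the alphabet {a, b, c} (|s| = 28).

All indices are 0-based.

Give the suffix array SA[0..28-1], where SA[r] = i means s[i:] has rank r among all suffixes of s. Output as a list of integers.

sorted suffixes:
  #0 SA[0]=27  'a'
  #1 SA[1]=25  'aba'
  #2 SA[2]=7  'ababcbabbaccbbcbbcaba'
  #3 SA[3]=13  'abbaccbbcbbcaba'
  #4 SA[4]=9  'abcbabbaccbbcbbcaba'
  #5 SA[5]=2  'acbccababcbabbaccbbcbbcaba'
  #6 SA[6]=16  'accbbcbbcaba'
  #7 SA[7]=26  'ba'
  #8 SA[8]=12  'babbaccbbcbbcaba'
  #9 SA[9]=8  'babcbabbaccbbcbbcaba'
  #10 SA[10]=15  'baccbbcbbcaba'
  #11 SA[11]=14  'bbaccbbcbbcaba'
  #12 SA[12]=22  'bbcaba'
  #13 SA[13]=19  'bbcbbcaba'
  #14 SA[14]=23  'bcaba'
  #15 SA[15]=0  'bcacbccababcbabbaccbbcbbcaba'
  #16 SA[16]=10  'bcbabbaccbbcbbcaba'
  #17 SA[17]=20  'bcbbcaba'
  #18 SA[18]=4  'bccababcbabbaccbbcbbcaba'
  #19 SA[19]=24  'caba'
  #20 SA[20]=6  'cababcbabbaccbbcbbcaba'
  #21 SA[21]=1  'cacbccababcbabbaccbbcbbcaba'
  #22 SA[22]=11  'cbabbaccbbcbbcaba'
  #23 SA[23]=21  'cbbcaba'
  #24 SA[24]=18  'cbbcbbcaba'
  #25 SA[25]=3  'cbccababcbabbaccbbcbbcaba'
  #26 SA[26]=5  'ccababcbabbaccbbcbbcaba'
  #27 SA[27]=17  'ccbbcbbcaba'

[27, 25, 7, 13, 9, 2, 16, 26, 12, 8, 15, 14, 22, 19, 23, 0, 10, 20, 4, 24, 6, 1, 11, 21, 18, 3, 5, 17]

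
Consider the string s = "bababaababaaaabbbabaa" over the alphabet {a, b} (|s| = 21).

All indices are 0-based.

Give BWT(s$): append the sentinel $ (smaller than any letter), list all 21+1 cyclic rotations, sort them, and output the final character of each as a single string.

rank  rotation                last
    0  $bababaababaaaabbbabaa  a
    1  a$bababaababaaaabbbaba  a
    2  aa$bababaababaaaabbbab  b
    3  aaaabbbabaa$bababaabab  b
    4  aaabbbabaa$bababaababa  a
    5  aababaaaabbbabaa$babab  b
    6  aabbbabaa$bababaababaa  a
    7  abaa$bababaababaaaabbb  b
    8  abaaaabbbabaa$bababaab  b
    9  abaababaaaabbbabaa$bab  b
   10  ababaaaabbbabaa$bababa  a
   11  ababaababaaaabbbabaa$b  b
   12  abbbabaa$bababaababaaa  a
   13  baa$bababaababaaaabbba  a
   14  baaaabbbabaa$bababaaba  a
   15  baababaaaabbbabaa$baba  a
   16  babaa$bababaababaaaabb  b
   17  babaaaabbbabaa$bababaa  a
   18  babaababaaaabbbabaa$ba  a
   19  bababaababaaaabbbabaa$  $
   20  bbabaa$bababaababaaaab  b
   21  bbbabaa$bababaababaaaa  a

aabbababbbabaaaabaa$ba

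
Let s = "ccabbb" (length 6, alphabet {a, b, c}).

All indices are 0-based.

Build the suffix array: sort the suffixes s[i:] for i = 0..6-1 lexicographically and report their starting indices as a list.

[2, 5, 4, 3, 1, 0]

rank→(start, suffix):
  0 → (2, 'abbb')
  1 → (5, 'b')
  2 → (4, 'bb')
  3 → (3, 'bbb')
  4 → (1, 'cabbb')
  5 → (0, 'ccabbb')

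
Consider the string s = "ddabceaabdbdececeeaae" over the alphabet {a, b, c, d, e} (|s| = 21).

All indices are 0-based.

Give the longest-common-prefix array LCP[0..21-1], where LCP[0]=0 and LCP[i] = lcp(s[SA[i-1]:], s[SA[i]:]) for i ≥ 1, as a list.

sorted suffixes:
  #0 SA[0]=6  'aabdbdececeeaae'
  #1 SA[1]=18  'aae'
  #2 SA[2]=2  'abceaabdbdececeeaae'
  #3 SA[3]=7  'abdbdececeeaae'
  #4 SA[4]=19  'ae'
  #5 SA[5]=3  'bceaabdbdececeeaae'
  #6 SA[6]=8  'bdbdececeeaae'
  #7 SA[7]=10  'bdececeeaae'
  #8 SA[8]=4  'ceaabdbdececeeaae'
  #9 SA[9]=13  'ceceeaae'
  #10 SA[10]=15  'ceeaae'
  #11 SA[11]=1  'dabceaabdbdececeeaae'
  #12 SA[12]=9  'dbdececeeaae'
  #13 SA[13]=0  'ddabceaabdbdececeeaae'
  #14 SA[14]=11  'dececeeaae'
  #15 SA[15]=20  'e'
  #16 SA[16]=5  'eaabdbdececeeaae'
  #17 SA[17]=17  'eaae'
  #18 SA[18]=12  'ececeeaae'
  #19 SA[19]=14  'eceeaae'
  #20 SA[20]=16  'eeaae'

SA = [6, 18, 2, 7, 19, 3, 8, 10, 4, 13, 15, 1, 9, 0, 11, 20, 5, 17, 12, 14, 16]
[i] adj suffixes → lcp
  [1] 6/18 → 2 ('aa')
  [2] 18/2 → 1 ('a')
  [3] 2/7 → 2 ('ab')
  [4] 7/19 → 1 ('a')
  [5] 19/3 → 0 ('')
  [6] 3/8 → 1 ('b')
  [7] 8/10 → 2 ('bd')
  [8] 10/4 → 0 ('')
  [9] 4/13 → 2 ('ce')
  [10] 13/15 → 2 ('ce')
  [11] 15/1 → 0 ('')
  [12] 1/9 → 1 ('d')
  [13] 9/0 → 1 ('d')
  [14] 0/11 → 1 ('d')
  [15] 11/20 → 0 ('')
  [16] 20/5 → 1 ('e')
  [17] 5/17 → 3 ('eaa')
  [18] 17/12 → 1 ('e')
  [19] 12/14 → 3 ('ece')
  [20] 14/16 → 1 ('e')

[0, 2, 1, 2, 1, 0, 1, 2, 0, 2, 2, 0, 1, 1, 1, 0, 1, 3, 1, 3, 1]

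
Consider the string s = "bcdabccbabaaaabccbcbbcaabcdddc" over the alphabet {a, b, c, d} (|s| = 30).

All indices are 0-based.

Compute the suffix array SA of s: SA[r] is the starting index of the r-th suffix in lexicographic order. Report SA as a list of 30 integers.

[10, 11, 12, 22, 8, 3, 13, 23, 9, 7, 19, 20, 17, 4, 14, 0, 24, 29, 21, 6, 18, 16, 5, 15, 1, 25, 2, 28, 27, 26]

rank→(start, suffix):
  0 → (10, 'aaaabccbcbbcaabcdddc')
  1 → (11, 'aaabccbcbbcaabcdddc')
  2 → (12, 'aabccbcbbcaabcdddc')
  3 → (22, 'aabcdddc')
  4 → (8, 'abaaaabccbcbbcaabcdddc')
  5 → (3, 'abccbabaaaabccbcbbcaabcdddc')
  6 → (13, 'abccbcbbcaabcdddc')
  7 → (23, 'abcdddc')
  8 → (9, 'baaaabccbcbbcaabcdddc')
  9 → (7, 'babaaaabccbcbbcaabcdddc')
  10 → (19, 'bbcaabcdddc')
  11 → (20, 'bcaabcdddc')
  12 → (17, 'bcbbcaabcdddc')
  13 → (4, 'bccbabaaaabccbcbbcaabcdddc')
  14 → (14, 'bccbcbbcaabcdddc')
  15 → (0, 'bcdabccbabaaaabccbcbbcaabcdddc')
  16 → (24, 'bcdddc')
  17 → (29, 'c')
  18 → (21, 'caabcdddc')
  19 → (6, 'cbabaaaabccbcbbcaabcdddc')
  20 → (18, 'cbbcaabcdddc')
  21 → (16, 'cbcbbcaabcdddc')
  22 → (5, 'ccbabaaaabccbcbbcaabcdddc')
  23 → (15, 'ccbcbbcaabcdddc')
  24 → (1, 'cdabccbabaaaabccbcbbcaabcdddc')
  25 → (25, 'cdddc')
  26 → (2, 'dabccbabaaaabccbcbbcaabcdddc')
  27 → (28, 'dc')
  28 → (27, 'ddc')
  29 → (26, 'dddc')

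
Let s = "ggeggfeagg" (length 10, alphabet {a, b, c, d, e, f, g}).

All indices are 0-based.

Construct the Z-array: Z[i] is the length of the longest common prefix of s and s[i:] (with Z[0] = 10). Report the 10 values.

[10, 1, 0, 2, 1, 0, 0, 0, 2, 1]

Z[0]=10
i=1: i≥r, start 0; Z[1]=1 scan→box=[1,2)
i=2: i≥r, start 0; Z[2]=0
i=3: i≥r, start 0; Z[3]=2 scan→box=[3,5)
i=4: min(r-i=1, Z[1]=1)=1; Z[4]=1
i=5: i≥r, start 0; Z[5]=0
i=6: i≥r, start 0; Z[6]=0
i=7: i≥r, start 0; Z[7]=0
i=8: i≥r, start 0; Z[8]=2 scan→box=[8,10)
i=9: min(r-i=1, Z[1]=1)=1; Z[9]=1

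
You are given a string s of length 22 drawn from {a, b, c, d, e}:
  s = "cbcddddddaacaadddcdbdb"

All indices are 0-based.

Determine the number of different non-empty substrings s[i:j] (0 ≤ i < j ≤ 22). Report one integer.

rank | idx | suffix
   0 |   9 | aacaadddcdbdb
   1 |  12 | aadddcdbdb
   2 |  10 | acaadddcdbdb
   3 |  13 | adddcdbdb
   4 |  21 | b
   5 |   1 | bcddddddaacaadddcdbdb
   6 |  19 | bdb
   7 |  11 | caadddcdbdb
   8 |   0 | cbcddddddaacaadddcdbdb
   9 |  17 | cdbdb
  10 |   2 | cddddddaacaadddcdbdb
  11 |   8 | daacaadddcdbdb
  12 |  20 | db
  13 |  18 | dbdb
  14 |  16 | dcdbdb
  15 |   7 | ddaacaadddcdbdb
  16 |  15 | ddcdbdb
  17 |   6 | dddaacaadddcdbdb
  18 |  14 | dddcdbdb
  19 |   5 | ddddaacaadddcdbdb
  20 |   4 | dddddaacaadddcdbdb
  21 |   3 | ddddddaacaadddcdbdb

SA = [9, 12, 10, 13, 21, 1, 19, 11, 0, 17, 2, 8, 20, 18, 16, 7, 15, 6, 14, 5, 4, 3]
i: (SA[i-1],SA[i]) lcp shared
  1: (9,12) 2 'aa'
  2: (12,10) 1 'a'
  3: (10,13) 1 'a'
  4: (13,21) 0 ''
  5: (21,1) 1 'b'
  6: (1,19) 1 'b'
  7: (19,11) 0 ''
  8: (11,0) 1 'c'
  9: (0,17) 1 'c'
  10: (17,2) 2 'cd'
  11: (2,8) 0 ''
  12: (8,20) 1 'd'
  13: (20,18) 2 'db'
  14: (18,16) 1 'd'
  15: (16,7) 1 'd'
  16: (7,15) 2 'dd'
  17: (15,6) 2 'dd'
  18: (6,14) 3 'ddd'
  19: (14,5) 3 'ddd'
  20: (5,4) 4 'dddd'
  21: (4,3) 5 'ddddd'

n(n+1)/2 = 22·23/2 = 253
Σ LCP = 0 + 2 + 1 + 1 + 0 + 1 + 1 + 0 + 1 + 1 + 2 + 0 + 1 + 2 + 1 + 1 + 2 + 2 + 3 + 3 + 4 + 5 = 34
distinct = 253 − 34 = 219

219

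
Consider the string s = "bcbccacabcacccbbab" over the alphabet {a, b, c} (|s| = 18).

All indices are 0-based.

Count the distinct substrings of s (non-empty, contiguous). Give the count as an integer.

146

rank→(start, suffix):
  0 → (16, 'ab')
  1 → (7, 'abcacccbbab')
  2 → (5, 'acabcacccbbab')
  3 → (10, 'acccbbab')
  4 → (17, 'b')
  5 → (15, 'bab')
  6 → (14, 'bbab')
  7 → (8, 'bcacccbbab')
  8 → (0, 'bcbccacabcacccbbab')
  9 → (2, 'bccacabcacccbbab')
  10 → (6, 'cabcacccbbab')
  11 → (4, 'cacabcacccbbab')
  12 → (9, 'cacccbbab')
  13 → (13, 'cbbab')
  14 → (1, 'cbccacabcacccbbab')
  15 → (3, 'ccacabcacccbbab')
  16 → (12, 'ccbbab')
  17 → (11, 'cccbbab')

SA = [16, 7, 5, 10, 17, 15, 14, 8, 0, 2, 6, 4, 9, 13, 1, 3, 12, 11]
rank  pair      lcp
   1  s[16:],s[7:]  2  'ab'
   2  s[7:],s[5:]  1  'a'
   3  s[5:],s[10:]  2  'ac'
   4  s[10:],s[17:]  0  ''
   5  s[17:],s[15:]  1  'b'
   6  s[15:],s[14:]  1  'b'
   7  s[14:],s[8:]  1  'b'
   8  s[8:],s[0:]  2  'bc'
   9  s[0:],s[2:]  2  'bc'
  10  s[2:],s[6:]  0  ''
  11  s[6:],s[4:]  2  'ca'
  12  s[4:],s[9:]  3  'cac'
  13  s[9:],s[13:]  1  'c'
  14  s[13:],s[1:]  2  'cb'
  15  s[1:],s[3:]  1  'c'
  16  s[3:],s[12:]  2  'cc'
  17  s[12:],s[11:]  2  'cc'

n(n+1)/2 = 18·19/2 = 171
Σ LCP = 0 + 2 + 1 + 2 + 0 + 1 + 1 + 1 + 2 + 2 + 0 + 2 + 3 + 1 + 2 + 1 + 2 + 2 = 25
distinct = 171 − 25 = 146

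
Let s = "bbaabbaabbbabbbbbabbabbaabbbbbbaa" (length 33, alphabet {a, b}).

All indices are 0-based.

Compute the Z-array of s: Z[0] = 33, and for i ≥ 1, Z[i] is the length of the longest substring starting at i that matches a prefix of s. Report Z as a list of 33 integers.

Z[0]=33
i=1: outside box; Z[1]=1 grow→box=[1,2)
i=2: outside box; Z[2]=0
i=3: outside box; Z[3]=0
i=4: outside box; Z[4]=6 grow→box=[4,10)
i=5: min(r-i=5, Z[1]=1)=1; Z[5]=1
i=6: min(r-i=4, Z[2]=0)=0; Z[6]=0
i=7: min(r-i=3, Z[3]=0)=0; Z[7]=0
i=8: min(r-i=2, Z[4]=6)=2; Z[8]=2
i=9: min(r-i=1, Z[5]=1)=1; Z[9]=3 grow→box=[9,12)
i=10: min(r-i=2, Z[1]=1)=1; Z[10]=1
i=11: min(r-i=1, Z[2]=0)=0; Z[11]=0
i=12: outside box; Z[12]=2 grow→box=[12,14)
i=13: min(r-i=1, Z[1]=1)=1; Z[13]=2 grow→box=[13,15)
i=14: min(r-i=1, Z[1]=1)=1; Z[14]=2 grow→box=[14,16)
i=15: min(r-i=1, Z[1]=1)=1; Z[15]=3 grow→box=[15,18)
i=16: min(r-i=2, Z[1]=1)=1; Z[16]=1
i=17: min(r-i=1, Z[2]=0)=0; Z[17]=0
i=18: outside box; Z[18]=3 grow→box=[18,21)
i=19: min(r-i=2, Z[1]=1)=1; Z[19]=1
i=20: min(r-i=1, Z[2]=0)=0; Z[20]=0
i=21: outside box; Z[21]=6 grow→box=[21,27)
i=22: min(r-i=5, Z[1]=1)=1; Z[22]=1
i=23: min(r-i=4, Z[2]=0)=0; Z[23]=0
i=24: min(r-i=3, Z[3]=0)=0; Z[24]=0
i=25: min(r-i=2, Z[4]=6)=2; Z[25]=2
i=26: min(r-i=1, Z[5]=1)=1; Z[26]=2 grow→box=[26,28)
i=27: min(r-i=1, Z[1]=1)=1; Z[27]=2 grow→box=[27,29)
i=28: min(r-i=1, Z[1]=1)=1; Z[28]=2 grow→box=[28,30)
i=29: min(r-i=1, Z[1]=1)=1; Z[29]=4 grow→box=[29,33)
i=30: min(r-i=3, Z[1]=1)=1; Z[30]=1
i=31: min(r-i=2, Z[2]=0)=0; Z[31]=0
i=32: min(r-i=1, Z[3]=0)=0; Z[32]=0

[33, 1, 0, 0, 6, 1, 0, 0, 2, 3, 1, 0, 2, 2, 2, 3, 1, 0, 3, 1, 0, 6, 1, 0, 0, 2, 2, 2, 2, 4, 1, 0, 0]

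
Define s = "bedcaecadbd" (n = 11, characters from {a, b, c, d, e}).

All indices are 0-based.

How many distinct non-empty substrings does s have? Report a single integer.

rank→(start, suffix):
  0 → (7, 'adbd')
  1 → (4, 'aecadbd')
  2 → (9, 'bd')
  3 → (0, 'bedcaecadbd')
  4 → (6, 'cadbd')
  5 → (3, 'caecadbd')
  6 → (10, 'd')
  7 → (8, 'dbd')
  8 → (2, 'dcaecadbd')
  9 → (5, 'ecadbd')
  10 → (1, 'edcaecadbd')

SA = [7, 4, 9, 0, 6, 3, 10, 8, 2, 5, 1]
rank  pair      lcp
   1  s[7:],s[4:]  1  'a'
   2  s[4:],s[9:]  0  ''
   3  s[9:],s[0:]  1  'b'
   4  s[0:],s[6:]  0  ''
   5  s[6:],s[3:]  2  'ca'
   6  s[3:],s[10:]  0  ''
   7  s[10:],s[8:]  1  'd'
   8  s[8:],s[2:]  1  'd'
   9  s[2:],s[5:]  0  ''
  10  s[5:],s[1:]  1  'e'

n(n+1)/2 = 11·12/2 = 66
Σ LCP = 0 + 1 + 0 + 1 + 0 + 2 + 0 + 1 + 1 + 0 + 1 = 7
distinct = 66 − 7 = 59

59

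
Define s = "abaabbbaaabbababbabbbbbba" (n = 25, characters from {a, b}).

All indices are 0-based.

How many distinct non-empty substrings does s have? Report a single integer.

257

rank | idx | suffix
   0 |  24 | a
   1 |   7 | aaabbababbabbbbbba
   2 |   8 | aabbababbabbbbbba
   3 |   2 | aabbbaaabbababbabbbbbba
   4 |   0 | abaabbbaaabbababbabbbbbba
   5 |  12 | ababbabbbbbba
   6 |   9 | abbababbabbbbbba
   7 |  14 | abbabbbbbba
   8 |   3 | abbbaaabbababbabbbbbba
   9 |  17 | abbbbbba
  10 |  23 | ba
  11 |   6 | baaabbababbabbbbbba
  12 |   1 | baabbbaaabbababbabbbbbba
  13 |  11 | bababbabbbbbba
  14 |  13 | babbabbbbbba
  15 |  16 | babbbbbba
  16 |  22 | bba
  17 |   5 | bbaaabbababbabbbbbba
  18 |  10 | bbababbabbbbbba
  19 |  15 | bbabbbbbba
  20 |  21 | bbba
  21 |   4 | bbbaaabbababbabbbbbba
  22 |  20 | bbbba
  23 |  19 | bbbbba
  24 |  18 | bbbbbba

SA = [24, 7, 8, 2, 0, 12, 9, 14, 3, 17, 23, 6, 1, 11, 13, 16, 22, 5, 10, 15, 21, 4, 20, 19, 18]
[i] adj suffixes → lcp
  [1] 24/7 → 1 ('a')
  [2] 7/8 → 2 ('aa')
  [3] 8/2 → 4 ('aabb')
  [4] 2/0 → 1 ('a')
  [5] 0/12 → 3 ('aba')
  [6] 12/9 → 2 ('ab')
  [7] 9/14 → 5 ('abbab')
  [8] 14/3 → 3 ('abb')
  [9] 3/17 → 4 ('abbb')
  [10] 17/23 → 0 ('')
  [11] 23/6 → 2 ('ba')
  [12] 6/1 → 3 ('baa')
  [13] 1/11 → 2 ('ba')
  [14] 11/13 → 3 ('bab')
  [15] 13/16 → 4 ('babb')
  [16] 16/22 → 1 ('b')
  [17] 22/5 → 3 ('bba')
  [18] 5/10 → 3 ('bba')
  [19] 10/15 → 4 ('bbab')
  [20] 15/21 → 2 ('bb')
  [21] 21/4 → 4 ('bbba')
  [22] 4/20 → 3 ('bbb')
  [23] 20/19 → 4 ('bbbb')
  [24] 19/18 → 5 ('bbbbb')

n(n+1)/2 = 25·26/2 = 325
Σ LCP = 0 + 1 + 2 + 4 + 1 + 3 + 2 + 5 + 3 + 4 + 0 + 2 + 3 + 2 + 3 + 4 + 1 + 3 + 3 + 4 + 2 + 4 + 3 + 4 + 5 = 68
distinct = 325 − 68 = 257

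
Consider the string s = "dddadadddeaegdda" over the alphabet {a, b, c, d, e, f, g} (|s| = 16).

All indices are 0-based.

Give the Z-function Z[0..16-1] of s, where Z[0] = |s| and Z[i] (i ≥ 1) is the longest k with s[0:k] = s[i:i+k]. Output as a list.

Z[0]=16
i=1: fresh scan; Z[1]=2 extend→box=[1,3)
i=2: min(r-i=1, Z[1]=2)=1; Z[2]=1
i=3: fresh scan; Z[3]=0
i=4: fresh scan; Z[4]=1 extend→box=[4,5)
i=5: fresh scan; Z[5]=0
i=6: fresh scan; Z[6]=3 extend→box=[6,9)
i=7: min(r-i=2, Z[1]=2)=2; Z[7]=2
i=8: min(r-i=1, Z[2]=1)=1; Z[8]=1
i=9: fresh scan; Z[9]=0
i=10: fresh scan; Z[10]=0
i=11: fresh scan; Z[11]=0
i=12: fresh scan; Z[12]=0
i=13: fresh scan; Z[13]=2 extend→box=[13,15)
i=14: min(r-i=1, Z[1]=2)=1; Z[14]=1
i=15: fresh scan; Z[15]=0

[16, 2, 1, 0, 1, 0, 3, 2, 1, 0, 0, 0, 0, 2, 1, 0]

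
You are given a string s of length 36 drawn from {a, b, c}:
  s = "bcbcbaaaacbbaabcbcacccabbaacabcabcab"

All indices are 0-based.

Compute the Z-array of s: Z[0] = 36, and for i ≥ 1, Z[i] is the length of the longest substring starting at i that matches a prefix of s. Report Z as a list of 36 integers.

[36, 0, 3, 0, 1, 0, 0, 0, 0, 0, 1, 1, 0, 0, 4, 0, 2, 0, 0, 0, 0, 0, 0, 1, 1, 0, 0, 0, 0, 2, 0, 0, 2, 0, 0, 1]

Z[0]=36
i=1: i≥r, start 0; Z[1]=0
i=2: i≥r, start 0; Z[2]=3 extend→box=[2,5)
i=3: min(r-i=2, Z[1]=0)=0; Z[3]=0
i=4: min(r-i=1, Z[2]=3)=1; Z[4]=1
i=5: i≥r, start 0; Z[5]=0
i=6: i≥r, start 0; Z[6]=0
i=7: i≥r, start 0; Z[7]=0
i=8: i≥r, start 0; Z[8]=0
i=9: i≥r, start 0; Z[9]=0
i=10: i≥r, start 0; Z[10]=1 extend→box=[10,11)
i=11: i≥r, start 0; Z[11]=1 extend→box=[11,12)
i=12: i≥r, start 0; Z[12]=0
i=13: i≥r, start 0; Z[13]=0
i=14: i≥r, start 0; Z[14]=4 extend→box=[14,18)
i=15: min(r-i=3, Z[1]=0)=0; Z[15]=0
i=16: min(r-i=2, Z[2]=3)=2; Z[16]=2
i=17: min(r-i=1, Z[3]=0)=0; Z[17]=0
i=18: i≥r, start 0; Z[18]=0
i=19: i≥r, start 0; Z[19]=0
i=20: i≥r, start 0; Z[20]=0
i=21: i≥r, start 0; Z[21]=0
i=22: i≥r, start 0; Z[22]=0
i=23: i≥r, start 0; Z[23]=1 extend→box=[23,24)
i=24: i≥r, start 0; Z[24]=1 extend→box=[24,25)
i=25: i≥r, start 0; Z[25]=0
i=26: i≥r, start 0; Z[26]=0
i=27: i≥r, start 0; Z[27]=0
i=28: i≥r, start 0; Z[28]=0
i=29: i≥r, start 0; Z[29]=2 extend→box=[29,31)
i=30: min(r-i=1, Z[1]=0)=0; Z[30]=0
i=31: i≥r, start 0; Z[31]=0
i=32: i≥r, start 0; Z[32]=2 extend→box=[32,34)
i=33: min(r-i=1, Z[1]=0)=0; Z[33]=0
i=34: i≥r, start 0; Z[34]=0
i=35: i≥r, start 0; Z[35]=1 extend→box=[35,36)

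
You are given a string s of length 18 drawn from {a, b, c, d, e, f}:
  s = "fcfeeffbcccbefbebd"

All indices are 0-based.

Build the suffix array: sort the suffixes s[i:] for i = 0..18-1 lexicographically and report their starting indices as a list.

rank→(start, suffix):
  0 → (7, 'bcccbefbebd')
  1 → (16, 'bd')
  2 → (14, 'bebd')
  3 → (11, 'befbebd')
  4 → (10, 'cbefbebd')
  5 → (9, 'ccbefbebd')
  6 → (8, 'cccbefbebd')
  7 → (1, 'cfeeffbcccbefbebd')
  8 → (17, 'd')
  9 → (15, 'ebd')
  10 → (3, 'eeffbcccbefbebd')
  11 → (12, 'efbebd')
  12 → (4, 'effbcccbefbebd')
  13 → (6, 'fbcccbefbebd')
  14 → (13, 'fbebd')
  15 → (0, 'fcfeeffbcccbefbebd')
  16 → (2, 'feeffbcccbefbebd')
  17 → (5, 'ffbcccbefbebd')

[7, 16, 14, 11, 10, 9, 8, 1, 17, 15, 3, 12, 4, 6, 13, 0, 2, 5]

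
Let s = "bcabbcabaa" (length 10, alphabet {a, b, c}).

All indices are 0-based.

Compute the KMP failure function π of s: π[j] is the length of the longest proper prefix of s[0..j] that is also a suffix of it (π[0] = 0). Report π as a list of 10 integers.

π[0] = 0
j=1 s[j]='c': π[1]=0 (border '')
j=2 s[j]='a': π[2]=0 (border '')
j=3 s[j]='b': π[3]=1 (border 'b')
j=4 s[j]='b': k: 1→0; π[4]=1 (border 'b')
j=5 s[j]='c': π[5]=2 (border 'bc')
j=6 s[j]='a': π[6]=3 (border 'bca')
j=7 s[j]='b': π[7]=4 (border 'bcab')
j=8 s[j]='a': k: 4→1→0; π[8]=0 (border '')
j=9 s[j]='a': π[9]=0 (border '')

[0, 0, 0, 1, 1, 2, 3, 4, 0, 0]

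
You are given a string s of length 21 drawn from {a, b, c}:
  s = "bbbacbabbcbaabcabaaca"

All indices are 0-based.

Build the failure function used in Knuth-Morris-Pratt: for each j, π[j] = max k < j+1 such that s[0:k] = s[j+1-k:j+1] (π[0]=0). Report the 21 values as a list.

π[0] = 0
j=1 s[j]='b': π[1]=1 (border 'b')
j=2 s[j]='b': π[2]=2 (border 'bb')
j=3 s[j]='a': k: 2→1→0; π[3]=0 (border '')
j=4 s[j]='c': π[4]=0 (border '')
j=5 s[j]='b': π[5]=1 (border 'b')
j=6 s[j]='a': k: 1→0; π[6]=0 (border '')
j=7 s[j]='b': π[7]=1 (border 'b')
j=8 s[j]='b': π[8]=2 (border 'bb')
j=9 s[j]='c': k: 2→1→0; π[9]=0 (border '')
j=10 s[j]='b': π[10]=1 (border 'b')
j=11 s[j]='a': k: 1→0; π[11]=0 (border '')
j=12 s[j]='a': π[12]=0 (border '')
j=13 s[j]='b': π[13]=1 (border 'b')
j=14 s[j]='c': k: 1→0; π[14]=0 (border '')
j=15 s[j]='a': π[15]=0 (border '')
j=16 s[j]='b': π[16]=1 (border 'b')
j=17 s[j]='a': k: 1→0; π[17]=0 (border '')
j=18 s[j]='a': π[18]=0 (border '')
j=19 s[j]='c': π[19]=0 (border '')
j=20 s[j]='a': π[20]=0 (border '')

[0, 1, 2, 0, 0, 1, 0, 1, 2, 0, 1, 0, 0, 1, 0, 0, 1, 0, 0, 0, 0]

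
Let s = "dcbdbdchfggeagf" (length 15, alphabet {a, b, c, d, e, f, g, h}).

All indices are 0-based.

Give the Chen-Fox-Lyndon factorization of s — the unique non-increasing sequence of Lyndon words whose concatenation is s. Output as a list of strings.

["d", "c", "bdbdchfgge", "agf"]

emit factor 1: 'd' (i=0, period=1)
emit factor 2: 'c' (i=1, period=1)
emit factor 3: 'bdbdchfgge' (i=2, period=10)
emit factor 4: 'agf' (i=12, period=3)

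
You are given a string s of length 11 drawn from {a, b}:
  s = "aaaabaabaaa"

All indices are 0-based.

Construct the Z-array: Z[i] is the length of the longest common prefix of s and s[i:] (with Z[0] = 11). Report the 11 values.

[11, 3, 2, 1, 0, 2, 1, 0, 3, 2, 1]

Z[0]=11
i=1: fresh scan; Z[1]=3 grow→box=[1,4)
i=2: min(r-i=2, Z[1]=3)=2; Z[2]=2
i=3: min(r-i=1, Z[2]=2)=1; Z[3]=1
i=4: fresh scan; Z[4]=0
i=5: fresh scan; Z[5]=2 grow→box=[5,7)
i=6: min(r-i=1, Z[1]=3)=1; Z[6]=1
i=7: fresh scan; Z[7]=0
i=8: fresh scan; Z[8]=3 grow→box=[8,11)
i=9: min(r-i=2, Z[1]=3)=2; Z[9]=2
i=10: min(r-i=1, Z[2]=2)=1; Z[10]=1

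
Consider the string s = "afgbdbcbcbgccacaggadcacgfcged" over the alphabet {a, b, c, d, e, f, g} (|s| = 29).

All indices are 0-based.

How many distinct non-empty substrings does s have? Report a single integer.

405

sorted suffixes:
  #0 SA[0]=13  'acaggadcacgfcged'
  #1 SA[1]=21  'acgfcged'
  #2 SA[2]=18  'adcacgfcged'
  #3 SA[3]=0  'afgbdbcbcbgccacaggadcacgfcged'
  #4 SA[4]=15  'aggadcacgfcged'
  #5 SA[5]=5  'bcbcbgccacaggadcacgfcged'
  #6 SA[6]=7  'bcbgccacaggadcacgfcged'
  #7 SA[7]=3  'bdbcbcbgccacaggadcacgfcged'
  #8 SA[8]=9  'bgccacaggadcacgfcged'
  #9 SA[9]=12  'cacaggadcacgfcged'
  #10 SA[10]=20  'cacgfcged'
  #11 SA[11]=14  'caggadcacgfcged'
  #12 SA[12]=6  'cbcbgccacaggadcacgfcged'
  #13 SA[13]=8  'cbgccacaggadcacgfcged'
  #14 SA[14]=11  'ccacaggadcacgfcged'
  #15 SA[15]=25  'cged'
  #16 SA[16]=22  'cgfcged'
  #17 SA[17]=28  'd'
  #18 SA[18]=4  'dbcbcbgccacaggadcacgfcged'
  #19 SA[19]=19  'dcacgfcged'
  #20 SA[20]=27  'ed'
  #21 SA[21]=24  'fcged'
  #22 SA[22]=1  'fgbdbcbcbgccacaggadcacgfcged'
  #23 SA[23]=17  'gadcacgfcged'
  #24 SA[24]=2  'gbdbcbcbgccacaggadcacgfcged'
  #25 SA[25]=10  'gccacaggadcacgfcged'
  #26 SA[26]=26  'ged'
  #27 SA[27]=23  'gfcged'
  #28 SA[28]=16  'ggadcacgfcged'

SA = [13, 21, 18, 0, 15, 5, 7, 3, 9, 12, 20, 14, 6, 8, 11, 25, 22, 28, 4, 19, 27, 24, 1, 17, 2, 10, 26, 23, 16]
rank  pair      lcp
   1  s[13:],s[21:]  2  'ac'
   2  s[21:],s[18:]  1  'a'
   3  s[18:],s[0:]  1  'a'
   4  s[0:],s[15:]  1  'a'
   5  s[15:],s[5:]  0  ''
   6  s[5:],s[7:]  3  'bcb'
   7  s[7:],s[3:]  1  'b'
   8  s[3:],s[9:]  1  'b'
   9  s[9:],s[12:]  0  ''
  10  s[12:],s[20:]  3  'cac'
  11  s[20:],s[14:]  2  'ca'
  12  s[14:],s[6:]  1  'c'
  13  s[6:],s[8:]  2  'cb'
  14  s[8:],s[11:]  1  'c'
  15  s[11:],s[25:]  1  'c'
  16  s[25:],s[22:]  2  'cg'
  17  s[22:],s[28:]  0  ''
  18  s[28:],s[4:]  1  'd'
  19  s[4:],s[19:]  1  'd'
  20  s[19:],s[27:]  0  ''
  21  s[27:],s[24:]  0  ''
  22  s[24:],s[1:]  1  'f'
  23  s[1:],s[17:]  0  ''
  24  s[17:],s[2:]  1  'g'
  25  s[2:],s[10:]  1  'g'
  26  s[10:],s[26:]  1  'g'
  27  s[26:],s[23:]  1  'g'
  28  s[23:],s[16:]  1  'g'

n(n+1)/2 = 29·30/2 = 435
Σ LCP = 0 + 2 + 1 + 1 + 1 + 0 + 3 + 1 + 1 + 0 + 3 + 2 + 1 + 2 + 1 + 1 + 2 + 0 + 1 + 1 + 0 + 0 + 1 + 0 + 1 + 1 + 1 + 1 + 1 = 30
distinct = 435 − 30 = 405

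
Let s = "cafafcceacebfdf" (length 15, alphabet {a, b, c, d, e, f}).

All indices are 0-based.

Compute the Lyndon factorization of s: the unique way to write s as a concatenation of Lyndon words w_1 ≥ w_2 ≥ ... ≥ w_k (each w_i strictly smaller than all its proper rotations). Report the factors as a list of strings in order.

["c", "afafcce", "acebfdf"]

emit factor 1: 'c' (i=0, period=1)
emit factor 2: 'afafcce' (i=1, period=7)
emit factor 3: 'acebfdf' (i=8, period=7)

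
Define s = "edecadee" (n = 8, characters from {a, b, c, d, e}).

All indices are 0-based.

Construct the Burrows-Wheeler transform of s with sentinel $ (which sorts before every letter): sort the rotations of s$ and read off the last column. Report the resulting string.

eceeaed$d

rank  rotation   last
    0  $edecadee  e
    1  adee$edec  c
    2  cadee$ede  e
    3  decadee$e  e
    4  dee$edeca  a
    5  e$edecade  e
    6  ecadee$ed  d
    7  edecadee$  $
    8  ee$edecad  d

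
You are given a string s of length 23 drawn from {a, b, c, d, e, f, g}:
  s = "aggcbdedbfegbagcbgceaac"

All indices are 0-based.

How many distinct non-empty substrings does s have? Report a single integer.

255

sorted suffixes:
  #0 SA[0]=20  'aac'
  #1 SA[1]=21  'ac'
  #2 SA[2]=13  'agcbgceaac'
  #3 SA[3]=0  'aggcbdedbfegbagcbgceaac'
  #4 SA[4]=12  'bagcbgceaac'
  #5 SA[5]=4  'bdedbfegbagcbgceaac'
  #6 SA[6]=8  'bfegbagcbgceaac'
  #7 SA[7]=16  'bgceaac'
  #8 SA[8]=22  'c'
  #9 SA[9]=3  'cbdedbfegbagcbgceaac'
  #10 SA[10]=15  'cbgceaac'
  #11 SA[11]=18  'ceaac'
  #12 SA[12]=7  'dbfegbagcbgceaac'
  #13 SA[13]=5  'dedbfegbagcbgceaac'
  #14 SA[14]=19  'eaac'
  #15 SA[15]=6  'edbfegbagcbgceaac'
  #16 SA[16]=10  'egbagcbgceaac'
  #17 SA[17]=9  'fegbagcbgceaac'
  #18 SA[18]=11  'gbagcbgceaac'
  #19 SA[19]=2  'gcbdedbfegbagcbgceaac'
  #20 SA[20]=14  'gcbgceaac'
  #21 SA[21]=17  'gceaac'
  #22 SA[22]=1  'ggcbdedbfegbagcbgceaac'

SA = [20, 21, 13, 0, 12, 4, 8, 16, 22, 3, 15, 18, 7, 5, 19, 6, 10, 9, 11, 2, 14, 17, 1]
rank  pair      lcp
   1  s[20:],s[21:]  1  'a'
   2  s[21:],s[13:]  1  'a'
   3  s[13:],s[0:]  2  'ag'
   4  s[0:],s[12:]  0  ''
   5  s[12:],s[4:]  1  'b'
   6  s[4:],s[8:]  1  'b'
   7  s[8:],s[16:]  1  'b'
   8  s[16:],s[22:]  0  ''
   9  s[22:],s[3:]  1  'c'
  10  s[3:],s[15:]  2  'cb'
  11  s[15:],s[18:]  1  'c'
  12  s[18:],s[7:]  0  ''
  13  s[7:],s[5:]  1  'd'
  14  s[5:],s[19:]  0  ''
  15  s[19:],s[6:]  1  'e'
  16  s[6:],s[10:]  1  'e'
  17  s[10:],s[9:]  0  ''
  18  s[9:],s[11:]  0  ''
  19  s[11:],s[2:]  1  'g'
  20  s[2:],s[14:]  3  'gcb'
  21  s[14:],s[17:]  2  'gc'
  22  s[17:],s[1:]  1  'g'

n(n+1)/2 = 23·24/2 = 276
Σ LCP = 0 + 1 + 1 + 2 + 0 + 1 + 1 + 1 + 0 + 1 + 2 + 1 + 0 + 1 + 0 + 1 + 1 + 0 + 0 + 1 + 3 + 2 + 1 = 21
distinct = 276 − 21 = 255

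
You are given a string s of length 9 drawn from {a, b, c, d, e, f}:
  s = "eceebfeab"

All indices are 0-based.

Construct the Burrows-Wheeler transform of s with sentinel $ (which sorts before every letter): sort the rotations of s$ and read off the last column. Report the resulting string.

rank  rotation    last
    0  $eceebfeab  b
    1  ab$eceebfe  e
    2  b$eceebfea  a
    3  bfeab$ecee  e
    4  ceebfeab$e  e
    5  eab$eceebf  f
    6  ebfeab$ece  e
    7  eceebfeab$  $
    8  eebfeab$ec  c
    9  feab$eceeb  b

beaeefe$cb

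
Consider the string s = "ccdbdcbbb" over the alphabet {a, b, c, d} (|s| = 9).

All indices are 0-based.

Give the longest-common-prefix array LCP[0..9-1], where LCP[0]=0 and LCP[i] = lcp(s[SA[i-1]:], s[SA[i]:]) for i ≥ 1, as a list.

[0, 1, 2, 1, 0, 1, 1, 0, 1]

rank→(start, suffix):
  0 → (8, 'b')
  1 → (7, 'bb')
  2 → (6, 'bbb')
  3 → (3, 'bdcbbb')
  4 → (5, 'cbbb')
  5 → (0, 'ccdbdcbbb')
  6 → (1, 'cdbdcbbb')
  7 → (2, 'dbdcbbb')
  8 → (4, 'dcbbb')

SA = [8, 7, 6, 3, 5, 0, 1, 2, 4]
[i] adj suffixes → lcp
  [1] 8/7 → 1 ('b')
  [2] 7/6 → 2 ('bb')
  [3] 6/3 → 1 ('b')
  [4] 3/5 → 0 ('')
  [5] 5/0 → 1 ('c')
  [6] 0/1 → 1 ('c')
  [7] 1/2 → 0 ('')
  [8] 2/4 → 1 ('d')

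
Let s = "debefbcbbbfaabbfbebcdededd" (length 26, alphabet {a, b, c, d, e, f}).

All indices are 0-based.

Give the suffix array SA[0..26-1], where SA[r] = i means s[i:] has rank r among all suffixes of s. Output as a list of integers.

rank→(start, suffix):
  0 → (11, 'aabbfbebcdededd')
  1 → (12, 'abbfbebcdededd')
  2 → (7, 'bbbfaabbfbebcdededd')
  3 → (8, 'bbfaabbfbebcdededd')
  4 → (13, 'bbfbebcdededd')
  5 → (5, 'bcbbbfaabbfbebcdededd')
  6 → (18, 'bcdededd')
  7 → (16, 'bebcdededd')
  8 → (2, 'befbcbbbfaabbfbebcdededd')
  9 → (9, 'bfaabbfbebcdededd')
  10 → (14, 'bfbebcdededd')
  11 → (6, 'cbbbfaabbfbebcdededd')
  12 → (19, 'cdededd')
  13 → (25, 'd')
  14 → (24, 'dd')
  15 → (0, 'debefbcbbbfaabbfbebcdededd')
  16 → (22, 'dedd')
  17 → (20, 'dededd')
  18 → (17, 'ebcdededd')
  19 → (1, 'ebefbcbbbfaabbfbebcdededd')
  20 → (23, 'edd')
  21 → (21, 'ededd')
  22 → (3, 'efbcbbbfaabbfbebcdededd')
  23 → (10, 'faabbfbebcdededd')
  24 → (4, 'fbcbbbfaabbfbebcdededd')
  25 → (15, 'fbebcdededd')

[11, 12, 7, 8, 13, 5, 18, 16, 2, 9, 14, 6, 19, 25, 24, 0, 22, 20, 17, 1, 23, 21, 3, 10, 4, 15]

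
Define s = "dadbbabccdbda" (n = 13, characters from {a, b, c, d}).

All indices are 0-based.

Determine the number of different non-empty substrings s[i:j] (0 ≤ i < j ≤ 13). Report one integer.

80

rank | idx | suffix
   0 |  12 | a
   1 |   5 | abccdbda
   2 |   1 | adbbabccdbda
   3 |   4 | babccdbda
   4 |   3 | bbabccdbda
   5 |   6 | bccdbda
   6 |  10 | bda
   7 |   7 | ccdbda
   8 |   8 | cdbda
   9 |  11 | da
  10 |   0 | dadbbabccdbda
  11 |   2 | dbbabccdbda
  12 |   9 | dbda

SA = [12, 5, 1, 4, 3, 6, 10, 7, 8, 11, 0, 2, 9]
i: (SA[i-1],SA[i]) lcp shared
  1: (12,5) 1 'a'
  2: (5,1) 1 'a'
  3: (1,4) 0 ''
  4: (4,3) 1 'b'
  5: (3,6) 1 'b'
  6: (6,10) 1 'b'
  7: (10,7) 0 ''
  8: (7,8) 1 'c'
  9: (8,11) 0 ''
  10: (11,0) 2 'da'
  11: (0,2) 1 'd'
  12: (2,9) 2 'db'

n(n+1)/2 = 13·14/2 = 91
Σ LCP = 0 + 1 + 1 + 0 + 1 + 1 + 1 + 0 + 1 + 0 + 2 + 1 + 2 = 11
distinct = 91 − 11 = 80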